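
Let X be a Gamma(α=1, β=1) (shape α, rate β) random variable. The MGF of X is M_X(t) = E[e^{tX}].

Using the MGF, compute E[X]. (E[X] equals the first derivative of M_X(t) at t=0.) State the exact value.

E[X] = M′(0) = 1

M_X(t) = 1/(1 - t)
M′(t) = 1/(t^2 - 2*t + 1)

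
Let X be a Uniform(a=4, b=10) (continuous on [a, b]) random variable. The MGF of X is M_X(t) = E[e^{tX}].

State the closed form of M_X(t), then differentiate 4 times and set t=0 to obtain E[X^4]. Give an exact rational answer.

E[X^4] = M′′′′(0) = 16496/5

M_X(t) = (e^(10*t) - e^(4*t))/(6*t)
M′(t) = (10*t*e^(10*t) - 4*t*e^(4*t) - e^(10*t) + e^(4*t))/(6*t^2)
M′′(t) = (50*t^2*e^(10*t) - 8*t^2*e^(4*t) - 10*t*e^(10*t) + 4*t*e^(4*t) + e^(10*t) - e^(4*t))/(3*t^3)
M′′′(t) = (500*t^3*e^(10*t) - 32*t^3*e^(4*t) - 150*t^2*e^(10*t) + 24*t^2*e^(4*t) + 30*t*e^(10*t) - 12*t*e^(4*t) - 3*e^(10*t) + 3*e^(4*t))/(3*t^4)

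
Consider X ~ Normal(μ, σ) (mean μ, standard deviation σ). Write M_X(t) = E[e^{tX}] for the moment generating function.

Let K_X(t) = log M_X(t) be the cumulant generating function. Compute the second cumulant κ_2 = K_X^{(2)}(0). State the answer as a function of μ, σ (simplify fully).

M_X(t) = e^(μ*t + σ^2*t^2/2)
K_X(t) = log M_X(t) = μ*t + σ^2*t^2/2
K′(t) = μ + σ^2*t
K′′(t) = σ^2

κ_2 = K′′(0) = σ^2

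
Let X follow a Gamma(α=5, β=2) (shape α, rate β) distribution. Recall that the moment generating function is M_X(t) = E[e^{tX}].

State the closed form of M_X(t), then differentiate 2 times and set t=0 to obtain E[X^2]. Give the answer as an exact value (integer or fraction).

E[X^2] = M′′(0) = 15/2

M_X(t) = 32/(2 - t)^5
M′(t) = 160/(t^6 - 12*t^5 + 60*t^4 - 160*t^3 + 240*t^2 - 192*t + 64)
M′′(t) = -960/(t^7 - 14*t^6 + 84*t^5 - 280*t^4 + 560*t^3 - 672*t^2 + 448*t - 128)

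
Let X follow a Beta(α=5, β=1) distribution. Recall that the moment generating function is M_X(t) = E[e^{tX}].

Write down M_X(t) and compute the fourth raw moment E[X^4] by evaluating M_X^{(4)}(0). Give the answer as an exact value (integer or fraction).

M_X(t) = ₁F₁(5; 6; t)
D^4[M](t) = 5*₁F₁(9; 10; t)/9

E[X^4] = D^4[M](0) = 5/9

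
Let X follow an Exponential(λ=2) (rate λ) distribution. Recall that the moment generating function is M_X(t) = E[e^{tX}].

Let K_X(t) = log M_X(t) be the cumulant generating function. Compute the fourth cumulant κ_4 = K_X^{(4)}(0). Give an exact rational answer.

κ_4 = K′′′′(0) = 3/8

M_X(t) = 2/(2 - t)
K_X(t) = log M_X(t) = -log(2 - t) + log(2)
K′(t) = -1/(t - 2)
K′′(t) = 1/(t^2 - 4*t + 4)
K′′′(t) = -2/(t^3 - 6*t^2 + 12*t - 8)
K′′′′(t) = 6/(t^4 - 8*t^3 + 24*t^2 - 32*t + 16)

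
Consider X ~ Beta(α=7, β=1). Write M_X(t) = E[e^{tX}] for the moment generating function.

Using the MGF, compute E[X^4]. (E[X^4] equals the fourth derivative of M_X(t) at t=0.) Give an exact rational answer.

M_X(t) = ₁F₁(7; 8; t)
M^(4)(t) = 7*₁F₁(11; 12; t)/11

E[X^4] = M^(4)(0) = 7/11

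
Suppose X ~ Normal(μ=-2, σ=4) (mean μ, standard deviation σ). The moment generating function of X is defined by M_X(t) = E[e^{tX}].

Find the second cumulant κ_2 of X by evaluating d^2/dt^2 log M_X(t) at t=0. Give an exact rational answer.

κ_2 = K′′(0) = 16

M_X(t) = e^(8*t^2 - 2*t)
K_X(t) = log M_X(t) = 8*t^2 - 2*t
K′(t) = 16*t - 2
K′′(t) = 16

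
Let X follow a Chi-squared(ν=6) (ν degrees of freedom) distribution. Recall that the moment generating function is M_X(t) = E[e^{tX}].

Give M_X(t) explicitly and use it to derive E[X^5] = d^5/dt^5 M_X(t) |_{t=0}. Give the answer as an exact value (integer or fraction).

E[X^5] = M′′′′′(0) = 80640

M_X(t) = (1 - 2*t)^(-3)
M′(t) = 6/(16*t^4 - 32*t^3 + 24*t^2 - 8*t + 1)
M′′(t) = -48/(32*t^5 - 80*t^4 + 80*t^3 - 40*t^2 + 10*t - 1)
M′′′(t) = 480/(64*t^6 - 192*t^5 + 240*t^4 - 160*t^3 + 60*t^2 - 12*t + 1)
M′′′′(t) = -5760/(128*t^7 - 448*t^6 + 672*t^5 - 560*t^4 + 280*t^3 - 84*t^2 + 14*t - 1)
M′′′′′(t) = 80640/(256*t^8 - 1024*t^7 + 1792*t^6 - 1792*t^5 + 1120*t^4 - 448*t^3 + 112*t^2 - 16*t + 1)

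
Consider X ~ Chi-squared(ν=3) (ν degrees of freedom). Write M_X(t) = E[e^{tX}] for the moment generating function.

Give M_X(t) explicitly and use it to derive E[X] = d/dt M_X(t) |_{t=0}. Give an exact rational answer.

E[X] = D[M](0) = 3

M_X(t) = (1 - 2*t)^(-3/2)
D[M](t) = 3/(4*t^2*√(1 - 2*t) - 4*t*√(1 - 2*t) + √(1 - 2*t))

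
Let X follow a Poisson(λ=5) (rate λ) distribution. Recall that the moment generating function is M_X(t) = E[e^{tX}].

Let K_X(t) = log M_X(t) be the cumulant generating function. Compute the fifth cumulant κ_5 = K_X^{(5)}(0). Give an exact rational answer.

M_X(t) = e^(5*e^(t) - 5)
K_X(t) = log M_X(t) = 5*e^(t) - 5
D^5[K](t) = 5*e^(t)

κ_5 = D^5[K](0) = 5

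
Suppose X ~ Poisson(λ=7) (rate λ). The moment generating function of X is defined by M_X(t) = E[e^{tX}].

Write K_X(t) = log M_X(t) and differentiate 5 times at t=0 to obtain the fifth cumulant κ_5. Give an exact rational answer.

κ_5 = d^5K/dt^5 |_{t=0} = 7

M_X(t) = e^(7*e^(t) - 7)
K_X(t) = log M_X(t) = 7*e^(t) - 7
dK/dt = 7*e^(t)
d^2K/dt^2 = 7*e^(t)
d^3K/dt^3 = 7*e^(t)
d^4K/dt^4 = 7*e^(t)
d^5K/dt^5 = 7*e^(t)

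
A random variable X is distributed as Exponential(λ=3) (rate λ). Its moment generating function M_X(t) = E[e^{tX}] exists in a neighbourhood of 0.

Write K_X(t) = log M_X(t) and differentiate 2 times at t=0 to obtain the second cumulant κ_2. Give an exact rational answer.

κ_2 = d^2K/dt^2 |_{t=0} = 1/9

M_X(t) = 3/(3 - t)
K_X(t) = log M_X(t) = -log(3 - t) + log(3)
dK/dt = -1/(t - 3)
d^2K/dt^2 = 1/(t^2 - 6*t + 9)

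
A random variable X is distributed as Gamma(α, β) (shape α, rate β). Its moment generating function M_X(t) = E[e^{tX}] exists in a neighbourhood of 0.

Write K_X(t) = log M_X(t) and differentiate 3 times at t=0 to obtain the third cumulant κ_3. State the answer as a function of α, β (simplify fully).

M_X(t) = (β/(β - t))^α
K_X(t) = log M_X(t) = α*(log(β) - log(β - t))
K′(t) = -α/(-β + t)
K′′(t) = α/(β^2 - 2*β*t + t^2)
K′′′(t) = -2*α/(-β^3 + 3*β^2*t - 3*β*t^2 + t^3)

κ_3 = K′′′(0) = 2*α/β^3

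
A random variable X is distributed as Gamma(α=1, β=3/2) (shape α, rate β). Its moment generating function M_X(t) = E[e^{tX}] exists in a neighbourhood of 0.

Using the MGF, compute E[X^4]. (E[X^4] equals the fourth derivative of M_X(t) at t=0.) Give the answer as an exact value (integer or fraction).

M_X(t) = 3/(2*(3/2 - t))
M′(t) = 6/(4*t^2 - 12*t + 9)
M′′(t) = -24/(8*t^3 - 36*t^2 + 54*t - 27)
M′′′(t) = 144/(16*t^4 - 96*t^3 + 216*t^2 - 216*t + 81)
M′′′′(t) = -1152/(32*t^5 - 240*t^4 + 720*t^3 - 1080*t^2 + 810*t - 243)

E[X^4] = M′′′′(0) = 128/27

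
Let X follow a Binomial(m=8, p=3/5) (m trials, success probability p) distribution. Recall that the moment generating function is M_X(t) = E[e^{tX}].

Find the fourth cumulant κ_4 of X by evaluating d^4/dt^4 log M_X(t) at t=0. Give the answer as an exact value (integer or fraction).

M_X(t) = (3*e^(t)/5 + 2/5)^8
K_X(t) = log M_X(t) = 8*log(3*e^(t)/5 + 2/5)
K^(4)(t) = (432*e^(3*t) - 1152*e^(2*t) + 192*e^(t))/(81*e^(4*t) + 216*e^(3*t) + 216*e^(2*t) + 96*e^(t) + 16)

κ_4 = K^(4)(0) = -528/625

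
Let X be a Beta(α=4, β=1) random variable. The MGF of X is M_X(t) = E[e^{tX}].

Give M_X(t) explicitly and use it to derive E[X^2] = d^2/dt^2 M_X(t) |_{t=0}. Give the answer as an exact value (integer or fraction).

M_X(t) = ₁F₁(4; 5; t)
D^2[M](t) = 2*₁F₁(6; 7; t)/3

E[X^2] = D^2[M](0) = 2/3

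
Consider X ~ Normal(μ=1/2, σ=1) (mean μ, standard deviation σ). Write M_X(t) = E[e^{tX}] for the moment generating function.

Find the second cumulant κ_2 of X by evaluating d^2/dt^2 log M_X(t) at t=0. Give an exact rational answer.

M_X(t) = e^(t^2/2 + t/2)
K_X(t) = log M_X(t) = t^2/2 + t/2
D^2[K](t) = 1

κ_2 = D^2[K](0) = 1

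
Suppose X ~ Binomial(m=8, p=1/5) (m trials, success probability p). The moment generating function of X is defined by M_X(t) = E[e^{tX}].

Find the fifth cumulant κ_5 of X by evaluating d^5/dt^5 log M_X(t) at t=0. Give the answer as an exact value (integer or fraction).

κ_5 = D^5[K](0) = -2208/3125

M_X(t) = (e^(t)/5 + 4/5)^8
K_X(t) = log M_X(t) = 8*log(e^(t)/5 + 4/5)
D^5[K](t) = (-32*e^(4*t) + 1408*e^(3*t) - 5632*e^(2*t) + 2048*e^(t))/(e^(5*t) + 20*e^(4*t) + 160*e^(3*t) + 640*e^(2*t) + 1280*e^(t) + 1024)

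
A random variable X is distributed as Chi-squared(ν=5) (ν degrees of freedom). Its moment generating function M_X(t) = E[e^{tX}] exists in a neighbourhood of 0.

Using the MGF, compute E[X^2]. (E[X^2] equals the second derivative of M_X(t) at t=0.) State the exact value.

E[X^2] = D^2[M](0) = 35

M_X(t) = (1 - 2*t)^(-5/2)
D^2[M](t) = 35/(16*t^4*√(1 - 2*t) - 32*t^3*√(1 - 2*t) + 24*t^2*√(1 - 2*t) - 8*t*√(1 - 2*t) + √(1 - 2*t))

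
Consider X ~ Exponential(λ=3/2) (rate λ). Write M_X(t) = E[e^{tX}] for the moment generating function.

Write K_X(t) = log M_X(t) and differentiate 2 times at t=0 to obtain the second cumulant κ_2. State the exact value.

κ_2 = K^(2)(0) = 4/9

M_X(t) = 3/(2*(3/2 - t))
K_X(t) = log M_X(t) = -log(3/2 - t) - log(2) + log(3)
K^(2)(t) = 4/(4*t^2 - 12*t + 9)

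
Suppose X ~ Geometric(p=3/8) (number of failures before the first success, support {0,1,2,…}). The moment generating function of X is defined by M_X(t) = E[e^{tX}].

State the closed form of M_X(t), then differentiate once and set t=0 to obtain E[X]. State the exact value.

E[X] = M′(0) = 5/3

M_X(t) = 3/(8*(1 - 5*e^(t)/8))
M′(t) = 15*e^(t)/(25*e^(2*t) - 80*e^(t) + 64)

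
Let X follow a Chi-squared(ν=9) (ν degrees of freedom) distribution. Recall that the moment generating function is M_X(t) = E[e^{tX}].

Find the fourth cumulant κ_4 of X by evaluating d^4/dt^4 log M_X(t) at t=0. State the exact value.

κ_4 = K^(4)(0) = 432

M_X(t) = (1 - 2*t)^(-9/2)
K_X(t) = log M_X(t) = -9*log(1 - 2*t)/2
K^(4)(t) = 432/(16*t^4 - 32*t^3 + 24*t^2 - 8*t + 1)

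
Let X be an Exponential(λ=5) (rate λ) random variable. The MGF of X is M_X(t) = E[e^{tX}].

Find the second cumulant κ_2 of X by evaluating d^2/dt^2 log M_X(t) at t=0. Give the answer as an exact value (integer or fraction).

κ_2 = K^(2)(0) = 1/25

M_X(t) = 5/(5 - t)
K_X(t) = log M_X(t) = -log(5 - t) + log(5)
K^(2)(t) = 1/(t^2 - 10*t + 25)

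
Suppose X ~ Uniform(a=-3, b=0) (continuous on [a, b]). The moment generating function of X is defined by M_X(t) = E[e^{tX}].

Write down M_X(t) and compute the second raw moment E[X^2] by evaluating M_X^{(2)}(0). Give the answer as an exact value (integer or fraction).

M_X(t) = (1 - e^(-3*t))/(3*t)
M′(t) = (3*t - e^(3*t) + 1)*e^(-3*t)/(3*t^2)
M′′(t) = (-9*t^2 - 6*t + 2*e^(3*t) - 2)*e^(-3*t)/(3*t^3)

E[X^2] = M′′(0) = 3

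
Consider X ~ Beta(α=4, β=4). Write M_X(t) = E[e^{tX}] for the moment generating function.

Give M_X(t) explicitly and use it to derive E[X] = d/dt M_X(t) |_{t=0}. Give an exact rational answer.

E[X] = M′(0) = 1/2

M_X(t) = ₁F₁(4; 8; t)
M′(t) = ₁F₁(5; 9; t)/2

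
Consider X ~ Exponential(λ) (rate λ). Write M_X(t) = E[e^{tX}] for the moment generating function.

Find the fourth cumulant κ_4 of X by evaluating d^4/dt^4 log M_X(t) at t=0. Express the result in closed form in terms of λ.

κ_4 = K^(4)(0) = 6/λ^4

M_X(t) = λ/(λ - t)
K_X(t) = log M_X(t) = log(λ) - log(λ - t)
K^(4)(t) = 6/(λ^4 - 4*λ^3*t + 6*λ^2*t^2 - 4*λ*t^3 + t^4)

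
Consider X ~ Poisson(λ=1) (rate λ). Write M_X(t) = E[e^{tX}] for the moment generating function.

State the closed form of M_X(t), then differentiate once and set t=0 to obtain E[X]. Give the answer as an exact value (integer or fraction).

M_X(t) = e^(e^(t) - 1)
M^(1)(t) = e^(-1)*e^(t)*e^(e^(t))

E[X] = M^(1)(0) = 1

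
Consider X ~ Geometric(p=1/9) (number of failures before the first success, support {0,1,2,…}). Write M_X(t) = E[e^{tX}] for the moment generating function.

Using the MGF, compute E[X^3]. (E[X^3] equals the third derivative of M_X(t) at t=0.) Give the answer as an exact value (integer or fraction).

E[X^3] = M′′′(0) = 3464

M_X(t) = 1/(9*(1 - 8*e^(t)/9))
M′(t) = 8*e^(t)/(64*e^(2*t) - 144*e^(t) + 81)
M′′(t) = (-64*e^(2*t) - 72*e^(t))/(512*e^(3*t) - 1728*e^(2*t) + 1944*e^(t) - 729)
M′′′(t) = (512*e^(3*t) + 2304*e^(2*t) + 648*e^(t))/(4096*e^(4*t) - 18432*e^(3*t) + 31104*e^(2*t) - 23328*e^(t) + 6561)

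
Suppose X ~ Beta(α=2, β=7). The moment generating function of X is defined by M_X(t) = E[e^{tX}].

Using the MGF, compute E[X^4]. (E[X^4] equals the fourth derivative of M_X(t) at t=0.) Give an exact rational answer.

E[X^4] = d^4M/dt^4 |_{t=0} = 1/99

M_X(t) = ₁F₁(2; 9; t)
dM/dt = 2*₁F₁(3; 10; t)/9
d^2M/dt^2 = ₁F₁(4; 11; t)/15
d^3M/dt^3 = 4*₁F₁(5; 12; t)/165
d^4M/dt^4 = ₁F₁(6; 13; t)/99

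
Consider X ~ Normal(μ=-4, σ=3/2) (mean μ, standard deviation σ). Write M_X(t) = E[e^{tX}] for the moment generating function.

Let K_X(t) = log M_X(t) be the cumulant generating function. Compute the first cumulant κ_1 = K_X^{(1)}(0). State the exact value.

κ_1 = K′(0) = -4

M_X(t) = e^(9*t^2/8 - 4*t)
K_X(t) = log M_X(t) = 9*t^2/8 - 4*t
K′(t) = 9*t/4 - 4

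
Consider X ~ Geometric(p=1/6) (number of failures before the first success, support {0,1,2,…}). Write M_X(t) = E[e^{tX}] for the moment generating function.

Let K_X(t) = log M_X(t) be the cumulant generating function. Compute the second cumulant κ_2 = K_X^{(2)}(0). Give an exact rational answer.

M_X(t) = 1/(6*(1 - 5*e^(t)/6))
K_X(t) = log M_X(t) = -log(1 - 5*e^(t)/6) - log(6)
K^(2)(t) = 30*e^(t)/(25*e^(2*t) - 60*e^(t) + 36)

κ_2 = K^(2)(0) = 30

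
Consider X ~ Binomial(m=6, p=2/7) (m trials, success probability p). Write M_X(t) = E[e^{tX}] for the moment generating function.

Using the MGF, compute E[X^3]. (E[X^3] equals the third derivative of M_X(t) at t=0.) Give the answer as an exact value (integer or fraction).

E[X^3] = d^3M/dt^3 |_{t=0} = 4068/343

M_X(t) = (2*e^(t)/7 + 5/7)^6
dM/dt = 384*e^(6*t)/117649 + 4800*e^(5*t)/117649 + 24000*e^(4*t)/117649 + 60000*e^(3*t)/117649 + 75000*e^(2*t)/117649 + 37500*e^(t)/117649
d^2M/dt^2 = 2304*e^(6*t)/117649 + 24000*e^(5*t)/117649 + 96000*e^(4*t)/117649 + 180000*e^(3*t)/117649 + 150000*e^(2*t)/117649 + 37500*e^(t)/117649
d^3M/dt^3 = 13824*e^(6*t)/117649 + 120000*e^(5*t)/117649 + 384000*e^(4*t)/117649 + 540000*e^(3*t)/117649 + 300000*e^(2*t)/117649 + 37500*e^(t)/117649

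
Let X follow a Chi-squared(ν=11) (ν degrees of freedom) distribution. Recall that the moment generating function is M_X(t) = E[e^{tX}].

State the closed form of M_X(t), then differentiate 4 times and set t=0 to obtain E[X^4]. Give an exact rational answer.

M_X(t) = (1 - 2*t)^(-11/2)

E[X^4] = D^4[M](0) = 36465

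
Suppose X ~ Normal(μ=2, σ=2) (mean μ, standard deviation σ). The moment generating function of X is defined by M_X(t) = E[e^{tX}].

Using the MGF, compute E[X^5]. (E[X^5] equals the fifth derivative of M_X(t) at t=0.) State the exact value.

M_X(t) = e^(2*t^2 + 2*t)
M′(t) = 4*t*e^(2*t)*e^(2*t^2) + 2*e^(2*t)*e^(2*t^2)
M′′(t) = 16*t^2*e^(2*t)*e^(2*t^2) + 16*t*e^(2*t)*e^(2*t^2) + 8*e^(2*t)*e^(2*t^2)
M′′′(t) = 64*t^3*e^(2*t)*e^(2*t^2) + 96*t^2*e^(2*t)*e^(2*t^2) + 96*t*e^(2*t)*e^(2*t^2) + 32*e^(2*t)*e^(2*t^2)
M′′′′(t) = 256*t^4*e^(2*t)*e^(2*t^2) + 512*t^3*e^(2*t)*e^(2*t^2) + 768*t^2*e^(2*t)*e^(2*t^2) + 512*t*e^(2*t)*e^(2*t^2) + 160*e^(2*t)*e^(2*t^2)

E[X^5] = M′′′′′(0) = 832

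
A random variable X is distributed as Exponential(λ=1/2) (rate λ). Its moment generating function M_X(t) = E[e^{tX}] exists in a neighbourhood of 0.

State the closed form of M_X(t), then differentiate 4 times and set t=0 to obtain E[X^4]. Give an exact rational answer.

E[X^4] = M^(4)(0) = 384

M_X(t) = 1/(2*(1/2 - t))
M^(4)(t) = -384/(32*t^5 - 80*t^4 + 80*t^3 - 40*t^2 + 10*t - 1)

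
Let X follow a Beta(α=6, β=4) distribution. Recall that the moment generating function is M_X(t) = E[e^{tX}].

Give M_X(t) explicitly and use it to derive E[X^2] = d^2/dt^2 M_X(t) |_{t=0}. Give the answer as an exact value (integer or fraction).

E[X^2] = D^2[M](0) = 21/55

M_X(t) = ₁F₁(6; 10; t)
D^2[M](t) = 21*₁F₁(8; 12; t)/55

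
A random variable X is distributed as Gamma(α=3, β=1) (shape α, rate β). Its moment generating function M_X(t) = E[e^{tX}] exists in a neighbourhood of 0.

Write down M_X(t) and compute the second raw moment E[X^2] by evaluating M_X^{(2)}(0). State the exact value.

E[X^2] = M^(2)(0) = 12

M_X(t) = (1 - t)^(-3)
M^(2)(t) = -12/(t^5 - 5*t^4 + 10*t^3 - 10*t^2 + 5*t - 1)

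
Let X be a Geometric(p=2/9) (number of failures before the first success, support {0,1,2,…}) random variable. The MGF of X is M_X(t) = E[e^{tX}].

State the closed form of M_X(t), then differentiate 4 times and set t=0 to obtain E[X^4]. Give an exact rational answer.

M_X(t) = 2/(9*(1 - 7*e^(t)/9))
M′(t) = 14*e^(t)/(49*e^(2*t) - 126*e^(t) + 81)
M′′(t) = (-98*e^(2*t) - 126*e^(t))/(343*e^(3*t) - 1323*e^(2*t) + 1701*e^(t) - 729)
M′′′(t) = (686*e^(3*t) + 3528*e^(2*t) + 1134*e^(t))/(2401*e^(4*t) - 12348*e^(3*t) + 23814*e^(2*t) - 20412*e^(t) + 6561)
M′′′′(t) = (-4802*e^(4*t) - 67914*e^(3*t) - 87318*e^(2*t) - 10206*e^(t))/(16807*e^(5*t) - 108045*e^(4*t) + 277830*e^(3*t) - 357210*e^(2*t) + 229635*e^(t) - 59049)

E[X^4] = M′′′′(0) = 5320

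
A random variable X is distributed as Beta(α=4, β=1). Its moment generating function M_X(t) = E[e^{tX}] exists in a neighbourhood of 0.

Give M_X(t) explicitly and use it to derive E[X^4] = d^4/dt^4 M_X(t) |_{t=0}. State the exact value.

M_X(t) = ₁F₁(4; 5; t)
M′(t) = 4*₁F₁(5; 6; t)/5
M′′(t) = 2*₁F₁(6; 7; t)/3
M′′′(t) = 4*₁F₁(7; 8; t)/7
M′′′′(t) = ₁F₁(8; 9; t)/2

E[X^4] = M′′′′(0) = 1/2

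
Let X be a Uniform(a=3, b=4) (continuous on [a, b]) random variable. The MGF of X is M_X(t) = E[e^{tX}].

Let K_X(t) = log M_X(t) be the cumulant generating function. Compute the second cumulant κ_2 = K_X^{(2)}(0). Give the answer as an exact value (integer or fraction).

κ_2 = D^2[K](0) = 1/12

M_X(t) = (e^(4*t) - e^(3*t))/t
K_X(t) = log M_X(t) = -log(t) + log(e^(4*t) - e^(3*t))
D^2[K](t) = (-t^2*e^(t) + e^(2*t) - 2*e^(t) + 1)/(t^2*e^(2*t) - 2*t^2*e^(t) + t^2)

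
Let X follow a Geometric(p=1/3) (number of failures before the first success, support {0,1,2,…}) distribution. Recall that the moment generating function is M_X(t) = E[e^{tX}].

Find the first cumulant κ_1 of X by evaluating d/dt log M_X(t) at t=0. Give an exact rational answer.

M_X(t) = 1/(3*(1 - 2*e^(t)/3))
K_X(t) = log M_X(t) = -log(1 - 2*e^(t)/3) - log(3)
dK/dt = -2*e^(t)/(2*e^(t) - 3)

κ_1 = dK/dt |_{t=0} = 2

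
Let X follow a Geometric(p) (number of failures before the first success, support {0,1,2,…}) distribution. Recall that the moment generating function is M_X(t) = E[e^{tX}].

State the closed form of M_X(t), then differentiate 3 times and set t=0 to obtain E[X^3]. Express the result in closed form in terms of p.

M_X(t) = p/(-(1 - p)*e^(t) + 1)
dM/dt = (-p^2*e^(t) + p*e^(t))/(p^2*e^(2*t) - 2*p*e^(2*t) + 2*p*e^(t) + e^(2*t) - 2*e^(t) + 1)

E[X^3] = d^3M/dt^3 |_{t=0} = -1 + 7/p - 12/p^2 + 6/p^3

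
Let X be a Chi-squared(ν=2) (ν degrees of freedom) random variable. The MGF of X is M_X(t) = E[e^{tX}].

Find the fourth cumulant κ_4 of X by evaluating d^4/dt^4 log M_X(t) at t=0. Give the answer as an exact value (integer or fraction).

M_X(t) = 1/(1 - 2*t)
K_X(t) = log M_X(t) = -log(1 - 2*t)
D^4[K](t) = 96/(16*t^4 - 32*t^3 + 24*t^2 - 8*t + 1)

κ_4 = D^4[K](0) = 96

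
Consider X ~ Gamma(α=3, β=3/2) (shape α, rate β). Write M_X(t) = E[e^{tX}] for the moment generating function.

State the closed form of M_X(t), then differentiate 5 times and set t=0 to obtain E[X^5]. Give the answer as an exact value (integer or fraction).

M_X(t) = 27/(8*(3/2 - t)^3)
M′(t) = 162/(16*t^4 - 96*t^3 + 216*t^2 - 216*t + 81)
M′′(t) = -1296/(32*t^5 - 240*t^4 + 720*t^3 - 1080*t^2 + 810*t - 243)
M′′′(t) = 12960/(64*t^6 - 576*t^5 + 2160*t^4 - 4320*t^3 + 4860*t^2 - 2916*t + 729)
M′′′′(t) = -155520/(128*t^7 - 1344*t^6 + 6048*t^5 - 15120*t^4 + 22680*t^3 - 20412*t^2 + 10206*t - 2187)
M′′′′′(t) = 2177280/(256*t^8 - 3072*t^7 + 16128*t^6 - 48384*t^5 + 90720*t^4 - 108864*t^3 + 81648*t^2 - 34992*t + 6561)

E[X^5] = M′′′′′(0) = 8960/27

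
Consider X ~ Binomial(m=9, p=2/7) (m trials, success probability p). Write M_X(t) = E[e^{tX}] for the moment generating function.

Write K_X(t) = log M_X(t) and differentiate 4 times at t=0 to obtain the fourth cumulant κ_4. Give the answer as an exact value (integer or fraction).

κ_4 = D^4[K](0) = -990/2401

M_X(t) = (2*e^(t)/7 + 5/7)^9
K_X(t) = log M_X(t) = 9*log(2*e^(t)/7 + 5/7)
D^4[K](t) = (360*e^(3*t) - 3600*e^(2*t) + 2250*e^(t))/(16*e^(4*t) + 160*e^(3*t) + 600*e^(2*t) + 1000*e^(t) + 625)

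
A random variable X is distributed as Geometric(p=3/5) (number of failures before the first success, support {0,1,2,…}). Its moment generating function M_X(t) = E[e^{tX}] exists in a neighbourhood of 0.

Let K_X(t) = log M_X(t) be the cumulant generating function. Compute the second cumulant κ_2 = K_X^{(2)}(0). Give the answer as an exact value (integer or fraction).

M_X(t) = 3/(5*(1 - 2*e^(t)/5))
K_X(t) = log M_X(t) = -log(1 - 2*e^(t)/5) - log(5) + log(3)
K^(2)(t) = 10*e^(t)/(4*e^(2*t) - 20*e^(t) + 25)

κ_2 = K^(2)(0) = 10/9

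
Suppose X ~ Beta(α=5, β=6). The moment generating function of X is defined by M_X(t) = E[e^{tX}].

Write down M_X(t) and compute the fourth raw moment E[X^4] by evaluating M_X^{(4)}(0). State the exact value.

M_X(t) = ₁F₁(5; 11; t)
M′(t) = 5*₁F₁(6; 12; t)/11
M′′(t) = 5*₁F₁(7; 13; t)/22
M′′′(t) = 35*₁F₁(8; 14; t)/286
M′′′′(t) = 10*₁F₁(9; 15; t)/143

E[X^4] = M′′′′(0) = 10/143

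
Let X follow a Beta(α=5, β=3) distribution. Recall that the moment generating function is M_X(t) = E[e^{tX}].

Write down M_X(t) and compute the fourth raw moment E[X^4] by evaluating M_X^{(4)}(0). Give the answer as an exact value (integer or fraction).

E[X^4] = M′′′′(0) = 7/33

M_X(t) = ₁F₁(5; 8; t)
M′(t) = 5*₁F₁(6; 9; t)/8
M′′(t) = 5*₁F₁(7; 10; t)/12
M′′′(t) = 7*₁F₁(8; 11; t)/24
M′′′′(t) = 7*₁F₁(9; 12; t)/33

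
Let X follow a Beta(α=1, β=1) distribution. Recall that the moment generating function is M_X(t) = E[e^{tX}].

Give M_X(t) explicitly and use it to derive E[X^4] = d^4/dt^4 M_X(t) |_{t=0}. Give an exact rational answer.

E[X^4] = D^4[M](0) = 1/5

M_X(t) = ₁F₁(1; 2; t)
D^4[M](t) = ₁F₁(5; 6; t)/5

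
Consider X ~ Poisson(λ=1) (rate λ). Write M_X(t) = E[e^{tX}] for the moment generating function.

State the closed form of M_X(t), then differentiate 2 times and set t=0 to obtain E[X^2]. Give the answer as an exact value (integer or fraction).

M_X(t) = e^(e^(t) - 1)
M^(2)(t) = (e^(2*t)*e^(e^(t)) + e^(t)*e^(e^(t)))*e^(-1)

E[X^2] = M^(2)(0) = 2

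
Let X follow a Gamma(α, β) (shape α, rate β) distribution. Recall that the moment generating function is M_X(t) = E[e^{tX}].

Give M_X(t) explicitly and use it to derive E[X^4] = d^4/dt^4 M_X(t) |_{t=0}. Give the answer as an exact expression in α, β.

E[X^4] = M′′′′(0) = α*(α^3 + 6*α^2 + 11*α + 6)/β^4

M_X(t) = (β/(β - t))^α
M′(t) = -α*β^α*(1/(β - t))^α/(-β + t)
M′′(t) = (α^2*β^α*(1/(β - t))^α + α*β^α*(1/(β - t))^α)/(β^2 - 2*β*t + t^2)
M′′′(t) = (-α^3*β^α*(1/(β - t))^α - 3*α^2*β^α*(1/(β - t))^α - 2*α*β^α*(1/(β - t))^α)/(-β^3 + 3*β^2*t - 3*β*t^2 + t^3)
M′′′′(t) = (α^4*β^α*(1/(β - t))^α + 6*α^3*β^α*(1/(β - t))^α + 11*α^2*β^α*(1/(β - t))^α + 6*α*β^α*(1/(β - t))^α)/(β^4 - 4*β^3*t + 6*β^2*t^2 - 4*β*t^3 + t^4)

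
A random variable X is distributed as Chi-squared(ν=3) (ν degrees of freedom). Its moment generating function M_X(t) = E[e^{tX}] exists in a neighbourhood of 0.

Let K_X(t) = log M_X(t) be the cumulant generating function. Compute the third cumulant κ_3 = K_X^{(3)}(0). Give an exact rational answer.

M_X(t) = (1 - 2*t)^(-3/2)
K_X(t) = log M_X(t) = -3*log(1 - 2*t)/2
K^(3)(t) = -24/(8*t^3 - 12*t^2 + 6*t - 1)

κ_3 = K^(3)(0) = 24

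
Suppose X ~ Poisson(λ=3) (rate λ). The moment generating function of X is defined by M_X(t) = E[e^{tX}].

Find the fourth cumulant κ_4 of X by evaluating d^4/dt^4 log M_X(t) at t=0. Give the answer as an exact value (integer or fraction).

M_X(t) = e^(3*e^(t) - 3)
K_X(t) = log M_X(t) = 3*e^(t) - 3
dK/dt = 3*e^(t)
d^2K/dt^2 = 3*e^(t)
d^3K/dt^3 = 3*e^(t)
d^4K/dt^4 = 3*e^(t)

κ_4 = d^4K/dt^4 |_{t=0} = 3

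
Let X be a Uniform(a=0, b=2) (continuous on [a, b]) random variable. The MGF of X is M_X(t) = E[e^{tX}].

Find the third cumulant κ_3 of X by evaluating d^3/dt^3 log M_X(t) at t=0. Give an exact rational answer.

κ_3 = K′′′(0) = 0

M_X(t) = (e^(2*t) - 1)/(2*t)
K_X(t) = log M_X(t) = -log(t) + log(e^(2*t) - 1) - log(2)
K′(t) = (2*t*e^(2*t) - e^(2*t) + 1)/(t*e^(2*t) - t)
K′′(t) = (-4*t^2*e^(2*t) + e^(4*t) - 2*e^(2*t) + 1)/(t^2*e^(4*t) - 2*t^2*e^(2*t) + t^2)
K′′′(t) = (8*t^3*e^(4*t) + 8*t^3*e^(2*t) - 2*e^(6*t) + 6*e^(4*t) - 6*e^(2*t) + 2)/(t^3*e^(6*t) - 3*t^3*e^(4*t) + 3*t^3*e^(2*t) - t^3)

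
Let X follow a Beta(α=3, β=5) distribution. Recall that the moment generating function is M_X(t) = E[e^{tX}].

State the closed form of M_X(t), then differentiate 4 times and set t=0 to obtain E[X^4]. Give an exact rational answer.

M_X(t) = ₁F₁(3; 8; t)
M′(t) = 3*₁F₁(4; 9; t)/8
M′′(t) = ₁F₁(5; 10; t)/6
M′′′(t) = ₁F₁(6; 11; t)/12
M′′′′(t) = ₁F₁(7; 12; t)/22

E[X^4] = M′′′′(0) = 1/22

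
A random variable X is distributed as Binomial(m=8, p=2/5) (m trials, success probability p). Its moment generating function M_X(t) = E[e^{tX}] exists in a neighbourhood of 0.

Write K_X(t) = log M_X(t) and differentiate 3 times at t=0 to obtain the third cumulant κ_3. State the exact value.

M_X(t) = (2*e^(t)/5 + 3/5)^8
K_X(t) = log M_X(t) = 8*log(2*e^(t)/5 + 3/5)
K′(t) = 16*e^(t)/(2*e^(t) + 3)
K′′(t) = 48*e^(t)/(4*e^(2*t) + 12*e^(t) + 9)
K′′′(t) = (-96*e^(2*t) + 144*e^(t))/(8*e^(3*t) + 36*e^(2*t) + 54*e^(t) + 27)

κ_3 = K′′′(0) = 48/125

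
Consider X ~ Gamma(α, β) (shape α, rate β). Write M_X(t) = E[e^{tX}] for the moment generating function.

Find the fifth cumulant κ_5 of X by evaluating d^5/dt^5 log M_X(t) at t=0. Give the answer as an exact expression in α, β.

κ_5 = K^(5)(0) = 24*α/β^5

M_X(t) = (β/(β - t))^α
K_X(t) = log M_X(t) = α*(log(β) - log(β - t))
K^(5)(t) = -24*α/(-β^5 + 5*β^4*t - 10*β^3*t^2 + 10*β^2*t^3 - 5*β*t^4 + t^5)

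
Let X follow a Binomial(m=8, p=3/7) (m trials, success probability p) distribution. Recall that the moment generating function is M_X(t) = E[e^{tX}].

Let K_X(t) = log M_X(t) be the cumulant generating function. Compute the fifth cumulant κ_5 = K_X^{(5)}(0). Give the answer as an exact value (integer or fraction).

κ_5 = K^(5)(0) = -9120/16807

M_X(t) = (3*e^(t)/7 + 4/7)^8
K_X(t) = log M_X(t) = 8*log(3*e^(t)/7 + 4/7)
K^(5)(t) = (-2592*e^(4*t) + 38016*e^(3*t) - 50688*e^(2*t) + 6144*e^(t))/(243*e^(5*t) + 1620*e^(4*t) + 4320*e^(3*t) + 5760*e^(2*t) + 3840*e^(t) + 1024)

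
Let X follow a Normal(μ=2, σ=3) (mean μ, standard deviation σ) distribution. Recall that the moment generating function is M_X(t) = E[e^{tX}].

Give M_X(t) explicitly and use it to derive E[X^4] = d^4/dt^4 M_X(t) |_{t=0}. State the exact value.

E[X^4] = d^4M/dt^4 |_{t=0} = 475

M_X(t) = e^(9*t^2/2 + 2*t)
dM/dt = 9*t*e^(2*t)*e^(9*t^2/2) + 2*e^(2*t)*e^(9*t^2/2)
d^2M/dt^2 = 81*t^2*e^(2*t)*e^(9*t^2/2) + 36*t*e^(2*t)*e^(9*t^2/2) + 13*e^(2*t)*e^(9*t^2/2)
d^3M/dt^3 = 729*t^3*e^(2*t)*e^(9*t^2/2) + 486*t^2*e^(2*t)*e^(9*t^2/2) + 351*t*e^(2*t)*e^(9*t^2/2) + 62*e^(2*t)*e^(9*t^2/2)
d^4M/dt^4 = 6561*t^4*e^(2*t)*e^(9*t^2/2) + 5832*t^3*e^(2*t)*e^(9*t^2/2) + 6318*t^2*e^(2*t)*e^(9*t^2/2) + 2232*t*e^(2*t)*e^(9*t^2/2) + 475*e^(2*t)*e^(9*t^2/2)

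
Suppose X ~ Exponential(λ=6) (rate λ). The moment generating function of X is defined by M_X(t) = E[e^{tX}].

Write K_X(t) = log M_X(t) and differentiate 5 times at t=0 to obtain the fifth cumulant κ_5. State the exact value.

κ_5 = K^(5)(0) = 1/324

M_X(t) = 6/(6 - t)
K_X(t) = log M_X(t) = -log(6 - t) + log(6)
K^(5)(t) = -24/(t^5 - 30*t^4 + 360*t^3 - 2160*t^2 + 6480*t - 7776)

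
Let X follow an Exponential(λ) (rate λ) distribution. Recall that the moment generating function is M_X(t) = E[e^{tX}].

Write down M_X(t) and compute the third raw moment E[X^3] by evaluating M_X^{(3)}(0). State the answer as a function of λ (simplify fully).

M_X(t) = λ/(λ - t)
M^(3)(t) = 6*λ/(λ^4 - 4*λ^3*t + 6*λ^2*t^2 - 4*λ*t^3 + t^4)

E[X^3] = M^(3)(0) = 6/λ^3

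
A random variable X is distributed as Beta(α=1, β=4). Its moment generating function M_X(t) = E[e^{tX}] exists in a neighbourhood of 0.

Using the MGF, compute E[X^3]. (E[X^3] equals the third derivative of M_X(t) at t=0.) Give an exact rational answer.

E[X^3] = D^3[M](0) = 1/35

M_X(t) = ₁F₁(1; 5; t)
D^3[M](t) = ₁F₁(4; 8; t)/35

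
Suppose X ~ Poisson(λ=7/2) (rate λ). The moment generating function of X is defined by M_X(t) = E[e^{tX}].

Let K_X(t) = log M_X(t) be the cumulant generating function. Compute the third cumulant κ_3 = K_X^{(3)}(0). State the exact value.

M_X(t) = e^(7*e^(t)/2 - 7/2)
K_X(t) = log M_X(t) = 7*e^(t)/2 - 7/2
dK/dt = 7*e^(t)/2
d^2K/dt^2 = 7*e^(t)/2
d^3K/dt^3 = 7*e^(t)/2

κ_3 = d^3K/dt^3 |_{t=0} = 7/2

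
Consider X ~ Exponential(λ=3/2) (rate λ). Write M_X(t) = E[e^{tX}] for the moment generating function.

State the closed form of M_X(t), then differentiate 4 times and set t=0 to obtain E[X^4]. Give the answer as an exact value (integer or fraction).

M_X(t) = 3/(2*(3/2 - t))
M^(4)(t) = -1152/(32*t^5 - 240*t^4 + 720*t^3 - 1080*t^2 + 810*t - 243)

E[X^4] = M^(4)(0) = 128/27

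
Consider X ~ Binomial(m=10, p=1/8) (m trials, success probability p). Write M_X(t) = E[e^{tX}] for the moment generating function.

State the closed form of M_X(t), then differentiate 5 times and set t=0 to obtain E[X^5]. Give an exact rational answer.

E[X^5] = d^5M/dt^5 |_{t=0} = 72425/1024

M_X(t) = (e^(t)/8 + 7/8)^10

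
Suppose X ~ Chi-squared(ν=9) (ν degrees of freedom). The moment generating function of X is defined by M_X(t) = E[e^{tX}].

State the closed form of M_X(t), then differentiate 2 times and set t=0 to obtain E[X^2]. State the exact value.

E[X^2] = M′′(0) = 99

M_X(t) = (1 - 2*t)^(-9/2)
M′(t) = -9/(32*t^5*√(1 - 2*t) - 80*t^4*√(1 - 2*t) + 80*t^3*√(1 - 2*t) - 40*t^2*√(1 - 2*t) + 10*t*√(1 - 2*t) - √(1 - 2*t))
M′′(t) = 99/(64*t^6*√(1 - 2*t) - 192*t^5*√(1 - 2*t) + 240*t^4*√(1 - 2*t) - 160*t^3*√(1 - 2*t) + 60*t^2*√(1 - 2*t) - 12*t*√(1 - 2*t) + √(1 - 2*t))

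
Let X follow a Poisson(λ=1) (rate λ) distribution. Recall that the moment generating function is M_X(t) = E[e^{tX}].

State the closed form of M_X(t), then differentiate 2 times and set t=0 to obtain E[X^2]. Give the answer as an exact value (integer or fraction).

M_X(t) = e^(e^(t) - 1)
M′(t) = e^(-1)*e^(t)*e^(e^(t))
M′′(t) = (e^(2*t)*e^(e^(t)) + e^(t)*e^(e^(t)))*e^(-1)

E[X^2] = M′′(0) = 2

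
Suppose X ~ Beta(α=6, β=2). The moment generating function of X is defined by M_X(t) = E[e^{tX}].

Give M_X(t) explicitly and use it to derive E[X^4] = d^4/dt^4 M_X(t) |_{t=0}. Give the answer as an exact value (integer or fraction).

M_X(t) = ₁F₁(6; 8; t)
M^(4)(t) = 21*₁F₁(10; 12; t)/55

E[X^4] = M^(4)(0) = 21/55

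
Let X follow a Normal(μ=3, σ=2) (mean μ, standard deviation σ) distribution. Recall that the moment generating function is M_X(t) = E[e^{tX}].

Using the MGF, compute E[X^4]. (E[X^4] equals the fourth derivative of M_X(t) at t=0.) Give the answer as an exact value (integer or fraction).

M_X(t) = e^(2*t^2 + 3*t)
dM/dt = 4*t*e^(3*t)*e^(2*t^2) + 3*e^(3*t)*e^(2*t^2)
d^2M/dt^2 = 16*t^2*e^(3*t)*e^(2*t^2) + 24*t*e^(3*t)*e^(2*t^2) + 13*e^(3*t)*e^(2*t^2)
d^3M/dt^3 = 64*t^3*e^(3*t)*e^(2*t^2) + 144*t^2*e^(3*t)*e^(2*t^2) + 156*t*e^(3*t)*e^(2*t^2) + 63*e^(3*t)*e^(2*t^2)
d^4M/dt^4 = 256*t^4*e^(3*t)*e^(2*t^2) + 768*t^3*e^(3*t)*e^(2*t^2) + 1248*t^2*e^(3*t)*e^(2*t^2) + 1008*t*e^(3*t)*e^(2*t^2) + 345*e^(3*t)*e^(2*t^2)

E[X^4] = d^4M/dt^4 |_{t=0} = 345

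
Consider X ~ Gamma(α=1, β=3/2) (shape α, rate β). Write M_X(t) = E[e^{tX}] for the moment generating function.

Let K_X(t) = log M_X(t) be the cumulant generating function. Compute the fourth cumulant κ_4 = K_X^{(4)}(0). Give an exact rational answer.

M_X(t) = 3/(2*(3/2 - t))
K_X(t) = log M_X(t) = -log(3/2 - t) - log(2) + log(3)
K′(t) = -2/(2*t - 3)
K′′(t) = 4/(4*t^2 - 12*t + 9)
K′′′(t) = -16/(8*t^3 - 36*t^2 + 54*t - 27)
K′′′′(t) = 96/(16*t^4 - 96*t^3 + 216*t^2 - 216*t + 81)

κ_4 = K′′′′(0) = 32/27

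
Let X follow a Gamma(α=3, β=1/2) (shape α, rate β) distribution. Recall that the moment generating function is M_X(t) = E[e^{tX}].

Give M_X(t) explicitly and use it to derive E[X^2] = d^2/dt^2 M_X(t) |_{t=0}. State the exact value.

E[X^2] = d^2M/dt^2 |_{t=0} = 48

M_X(t) = 1/(8*(1/2 - t)^3)
dM/dt = 6/(16*t^4 - 32*t^3 + 24*t^2 - 8*t + 1)
d^2M/dt^2 = -48/(32*t^5 - 80*t^4 + 80*t^3 - 40*t^2 + 10*t - 1)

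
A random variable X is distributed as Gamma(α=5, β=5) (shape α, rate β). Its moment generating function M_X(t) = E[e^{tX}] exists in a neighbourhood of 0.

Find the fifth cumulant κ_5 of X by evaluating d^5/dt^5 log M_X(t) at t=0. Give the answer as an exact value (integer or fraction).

κ_5 = D^5[K](0) = 24/625

M_X(t) = 3125/(5 - t)^5
K_X(t) = log M_X(t) = -5*log(5 - t) + 5*log(5)
D^5[K](t) = -120/(t^5 - 25*t^4 + 250*t^3 - 1250*t^2 + 3125*t - 3125)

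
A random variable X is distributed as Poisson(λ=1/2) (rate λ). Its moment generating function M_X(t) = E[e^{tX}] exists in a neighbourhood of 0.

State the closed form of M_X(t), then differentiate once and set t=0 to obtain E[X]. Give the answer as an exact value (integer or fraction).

M_X(t) = e^(e^(t)/2 - 1/2)
M^(1)(t) = e^(-1/2)*e^(t)*e^(e^(t)/2)/2

E[X] = M^(1)(0) = 1/2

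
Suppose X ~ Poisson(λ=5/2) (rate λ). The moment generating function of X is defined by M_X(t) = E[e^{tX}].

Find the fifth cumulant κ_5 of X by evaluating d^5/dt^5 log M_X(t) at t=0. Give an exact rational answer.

M_X(t) = e^(5*e^(t)/2 - 5/2)
K_X(t) = log M_X(t) = 5*e^(t)/2 - 5/2
dK/dt = 5*e^(t)/2
d^2K/dt^2 = 5*e^(t)/2
d^3K/dt^3 = 5*e^(t)/2
d^4K/dt^4 = 5*e^(t)/2
d^5K/dt^5 = 5*e^(t)/2

κ_5 = d^5K/dt^5 |_{t=0} = 5/2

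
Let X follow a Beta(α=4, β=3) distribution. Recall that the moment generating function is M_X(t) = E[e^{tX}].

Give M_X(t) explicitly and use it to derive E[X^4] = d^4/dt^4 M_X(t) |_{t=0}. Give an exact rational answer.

E[X^4] = d^4M/dt^4 |_{t=0} = 1/6

M_X(t) = ₁F₁(4; 7; t)
dM/dt = 4*₁F₁(5; 8; t)/7
d^2M/dt^2 = 5*₁F₁(6; 9; t)/14
d^3M/dt^3 = 5*₁F₁(7; 10; t)/21
d^4M/dt^4 = ₁F₁(8; 11; t)/6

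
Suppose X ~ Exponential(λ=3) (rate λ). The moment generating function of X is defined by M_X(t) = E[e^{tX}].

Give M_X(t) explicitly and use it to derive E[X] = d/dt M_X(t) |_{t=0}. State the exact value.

M_X(t) = 3/(3 - t)
dM/dt = 3/(t^2 - 6*t + 9)

E[X] = dM/dt |_{t=0} = 1/3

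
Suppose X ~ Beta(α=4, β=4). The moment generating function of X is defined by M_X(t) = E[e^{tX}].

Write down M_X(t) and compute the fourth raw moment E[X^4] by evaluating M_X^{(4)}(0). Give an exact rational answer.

M_X(t) = ₁F₁(4; 8; t)
D^4[M](t) = 7*₁F₁(8; 12; t)/66

E[X^4] = D^4[M](0) = 7/66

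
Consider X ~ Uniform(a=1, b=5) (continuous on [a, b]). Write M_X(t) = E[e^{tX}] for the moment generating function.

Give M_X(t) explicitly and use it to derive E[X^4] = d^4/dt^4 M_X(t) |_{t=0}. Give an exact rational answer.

E[X^4] = d^4M/dt^4 |_{t=0} = 781/5

M_X(t) = (e^(5*t) - e^(t))/(4*t)
dM/dt = (5*t*e^(5*t) - t*e^(t) - e^(5*t) + e^(t))/(4*t^2)
d^2M/dt^2 = (25*t^2*e^(5*t) - t^2*e^(t) - 10*t*e^(5*t) + 2*t*e^(t) + 2*e^(5*t) - 2*e^(t))/(4*t^3)
d^3M/dt^3 = (125*t^3*e^(5*t) - t^3*e^(t) - 75*t^2*e^(5*t) + 3*t^2*e^(t) + 30*t*e^(5*t) - 6*t*e^(t) - 6*e^(5*t) + 6*e^(t))/(4*t^4)
d^4M/dt^4 = (625*t^4*e^(5*t) - t^4*e^(t) - 500*t^3*e^(5*t) + 4*t^3*e^(t) + 300*t^2*e^(5*t) - 12*t^2*e^(t) - 120*t*e^(5*t) + 24*t*e^(t) + 24*e^(5*t) - 24*e^(t))/(4*t^5)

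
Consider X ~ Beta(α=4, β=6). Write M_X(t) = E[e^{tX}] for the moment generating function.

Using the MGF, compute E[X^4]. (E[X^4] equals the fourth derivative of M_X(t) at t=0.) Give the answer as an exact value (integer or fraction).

E[X^4] = M^(4)(0) = 7/143

M_X(t) = ₁F₁(4; 10; t)
M^(4)(t) = 7*₁F₁(8; 14; t)/143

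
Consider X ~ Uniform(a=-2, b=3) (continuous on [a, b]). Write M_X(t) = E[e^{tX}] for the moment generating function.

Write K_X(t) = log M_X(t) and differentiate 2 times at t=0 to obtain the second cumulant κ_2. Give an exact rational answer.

κ_2 = d^2K/dt^2 |_{t=0} = 25/12

M_X(t) = (e^(3*t) - e^(-2*t))/(5*t)
K_X(t) = log M_X(t) = -log(t) + log(e^(3*t) - e^(-2*t)) - log(5)
dK/dt = (3*t*e^(5*t) + 2*t - e^(5*t) + 1)/(t*e^(5*t) - t)
d^2K/dt^2 = (-25*t^2*e^(5*t) + e^(10*t) - 2*e^(5*t) + 1)/(t^2*e^(10*t) - 2*t^2*e^(5*t) + t^2)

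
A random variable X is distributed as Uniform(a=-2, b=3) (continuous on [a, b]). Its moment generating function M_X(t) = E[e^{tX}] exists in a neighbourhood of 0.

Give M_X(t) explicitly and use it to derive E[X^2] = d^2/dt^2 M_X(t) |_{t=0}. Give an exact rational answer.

M_X(t) = (e^(3*t) - e^(-2*t))/(5*t)
M^(2)(t) = (9*t^2*e^(5*t) - 4*t^2 - 6*t*e^(5*t) - 4*t + 2*e^(5*t) - 2)*e^(-2*t)/(5*t^3)

E[X^2] = M^(2)(0) = 7/3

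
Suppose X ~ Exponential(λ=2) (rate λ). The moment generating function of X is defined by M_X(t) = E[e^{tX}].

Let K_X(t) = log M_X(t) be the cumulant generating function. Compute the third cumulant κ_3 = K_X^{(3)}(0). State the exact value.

κ_3 = d^3K/dt^3 |_{t=0} = 1/4

M_X(t) = 2/(2 - t)
K_X(t) = log M_X(t) = -log(2 - t) + log(2)
dK/dt = -1/(t - 2)
d^2K/dt^2 = 1/(t^2 - 4*t + 4)
d^3K/dt^3 = -2/(t^3 - 6*t^2 + 12*t - 8)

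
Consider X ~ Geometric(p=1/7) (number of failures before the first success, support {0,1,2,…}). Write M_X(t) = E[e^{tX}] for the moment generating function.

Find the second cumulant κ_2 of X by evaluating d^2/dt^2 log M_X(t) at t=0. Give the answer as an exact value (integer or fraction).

κ_2 = K′′(0) = 42

M_X(t) = 1/(7*(1 - 6*e^(t)/7))
K_X(t) = log M_X(t) = -log(1 - 6*e^(t)/7) - log(7)
K′(t) = -6*e^(t)/(6*e^(t) - 7)
K′′(t) = 42*e^(t)/(36*e^(2*t) - 84*e^(t) + 49)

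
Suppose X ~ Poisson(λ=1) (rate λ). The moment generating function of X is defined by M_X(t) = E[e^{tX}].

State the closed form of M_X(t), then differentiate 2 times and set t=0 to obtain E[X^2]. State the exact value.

E[X^2] = M^(2)(0) = 2

M_X(t) = e^(e^(t) - 1)
M^(2)(t) = (e^(2*t)*e^(e^(t)) + e^(t)*e^(e^(t)))*e^(-1)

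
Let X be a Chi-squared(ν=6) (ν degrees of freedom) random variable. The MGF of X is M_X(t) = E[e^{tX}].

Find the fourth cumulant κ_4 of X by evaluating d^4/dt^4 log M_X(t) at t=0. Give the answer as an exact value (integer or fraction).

M_X(t) = (1 - 2*t)^(-3)
K_X(t) = log M_X(t) = -3*log(1 - 2*t)
D^4[K](t) = 288/(16*t^4 - 32*t^3 + 24*t^2 - 8*t + 1)

κ_4 = D^4[K](0) = 288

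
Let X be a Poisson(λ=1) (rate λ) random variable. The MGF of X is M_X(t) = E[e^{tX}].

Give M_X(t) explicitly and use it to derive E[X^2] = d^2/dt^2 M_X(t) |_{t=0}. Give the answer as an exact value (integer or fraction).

M_X(t) = e^(e^(t) - 1)
dM/dt = e^(-1)*e^(t)*e^(e^(t))
d^2M/dt^2 = (e^(2*t)*e^(e^(t)) + e^(t)*e^(e^(t)))*e^(-1)

E[X^2] = d^2M/dt^2 |_{t=0} = 2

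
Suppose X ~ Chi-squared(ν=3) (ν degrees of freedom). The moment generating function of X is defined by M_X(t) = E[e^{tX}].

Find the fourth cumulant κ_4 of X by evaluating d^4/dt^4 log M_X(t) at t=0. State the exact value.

κ_4 = D^4[K](0) = 144

M_X(t) = (1 - 2*t)^(-3/2)
K_X(t) = log M_X(t) = -3*log(1 - 2*t)/2
D^4[K](t) = 144/(16*t^4 - 32*t^3 + 24*t^2 - 8*t + 1)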